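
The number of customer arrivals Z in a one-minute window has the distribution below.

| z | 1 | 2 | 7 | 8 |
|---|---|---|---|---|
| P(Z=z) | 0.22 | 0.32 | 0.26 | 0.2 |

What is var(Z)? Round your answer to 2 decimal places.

E[Z] = (1)(0.22) + (2)(0.32) + (7)(0.26) + (8)(0.2) = 4.28
E[Z²] = (1)²(0.22) + (2)²(0.32) + (7)²(0.26) + (8)²(0.2) = 27.04
var(Z) = E[Z²] − (E[Z])² = 27.04 − (4.28)² = 8.7216

8.72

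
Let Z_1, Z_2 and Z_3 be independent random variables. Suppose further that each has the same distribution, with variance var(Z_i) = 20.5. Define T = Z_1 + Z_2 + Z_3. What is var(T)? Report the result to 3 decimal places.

61.500

By independence, var(T) = (1)²var(Z_1) + (1)²var(Z_2) + (1)²var(Z_3)
= (1)²·20.5 + (1)²·20.5 + (1)²·20.5 = 61.5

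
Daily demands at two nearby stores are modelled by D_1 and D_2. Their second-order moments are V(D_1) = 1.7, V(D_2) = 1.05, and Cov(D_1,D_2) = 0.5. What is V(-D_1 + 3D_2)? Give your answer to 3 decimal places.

V(-D_1 + 3D_2) = (-1)²·V(D_1) + (3)²·V(D_2) + 2·(-1)·(3)·Cov(D_1,D_2)
= 1·1.7 + 9·1.05 + -6·0.5 = 8.15

8.150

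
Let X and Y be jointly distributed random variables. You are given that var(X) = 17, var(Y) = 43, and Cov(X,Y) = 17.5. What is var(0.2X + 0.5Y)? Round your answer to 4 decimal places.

var(0.2X + 0.5Y) = (0.2)²·var(X) + (0.5)²·var(Y) + 2·(0.2)·(0.5)·Cov(X,Y)
= 0.04·17 + 0.25·43 + 0.2·17.5 = 14.93

14.9300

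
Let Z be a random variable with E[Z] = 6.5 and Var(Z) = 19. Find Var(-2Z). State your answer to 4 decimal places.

Var(-2Z) = (-2)²·Var(Z) = 4·19 = 76

76.0000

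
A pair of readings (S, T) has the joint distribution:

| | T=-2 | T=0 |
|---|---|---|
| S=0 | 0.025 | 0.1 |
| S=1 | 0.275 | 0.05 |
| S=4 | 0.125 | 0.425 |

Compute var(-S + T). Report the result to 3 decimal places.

2.534

E[S] = 2.525,  E[T] = -0.85,  E[ST] = -1.55
var(S) = 9.125 − (2.525)² = 2.749375;  var(T) = 1.7 − (-0.85)² = 0.9775
Cov(S,T) = -1.55 − (2.525)(-0.85) = 0.59625
var(-S + T) = (-1)²·2.749375 + (1)²·0.9775 + 2·(-1)·(1)·0.59625 = 2.534375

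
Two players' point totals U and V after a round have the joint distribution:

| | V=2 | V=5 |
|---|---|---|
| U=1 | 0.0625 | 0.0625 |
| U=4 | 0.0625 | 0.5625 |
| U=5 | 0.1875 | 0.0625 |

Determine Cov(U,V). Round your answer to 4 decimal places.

E[U] = 3.875,  E[V] = 4.0625
E[UV] = 15.625
Cov(U,V) = E[UV] − E[U]E[V] = 15.625 − (3.875)(4.0625) = -0.1171875

-0.1172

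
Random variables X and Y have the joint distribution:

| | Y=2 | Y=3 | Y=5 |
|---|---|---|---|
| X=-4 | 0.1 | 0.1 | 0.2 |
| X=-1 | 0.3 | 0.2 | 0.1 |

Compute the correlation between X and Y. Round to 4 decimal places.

-0.3595

E[X] = -2.2,  E[Y] = 3.2
E[XY] = -7.7
cov(X,Y) = E[XY] − E[X]E[Y] = -7.7 − (-2.2)(3.2) = -0.66
var(X) = 2.16,  var(Y) = 1.56
ρ = -0.66 / √(2.16·1.56) ≈ -0.3595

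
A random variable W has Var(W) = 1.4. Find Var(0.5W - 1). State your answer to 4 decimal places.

Var(0.5W - 1) = (0.5)²·Var(W) = 0.25·1.4 = 0.35

0.3500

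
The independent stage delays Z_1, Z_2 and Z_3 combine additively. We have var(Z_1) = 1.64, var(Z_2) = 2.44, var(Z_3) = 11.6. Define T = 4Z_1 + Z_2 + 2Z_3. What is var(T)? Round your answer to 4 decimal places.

By independence, var(T) = (4)²var(Z_1) + (1)²var(Z_2) + (2)²var(Z_3)
= (4)²·1.64 + (1)²·2.44 + (2)²·11.6 = 75.08

75.0800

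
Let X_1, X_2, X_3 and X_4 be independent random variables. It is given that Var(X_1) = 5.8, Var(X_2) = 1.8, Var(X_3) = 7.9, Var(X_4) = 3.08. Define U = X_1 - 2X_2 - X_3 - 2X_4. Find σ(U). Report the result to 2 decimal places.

By independence, Var(U) = (1)²Var(X_1) + (-2)²Var(X_2) + (-1)²Var(X_3) + (-2)²Var(X_4)
= (1)²·5.8 + (-2)²·1.8 + (-1)²·7.9 + (-2)²·3.08 = 33.22
σ(U) = √33.22 ≈ 5.76

5.76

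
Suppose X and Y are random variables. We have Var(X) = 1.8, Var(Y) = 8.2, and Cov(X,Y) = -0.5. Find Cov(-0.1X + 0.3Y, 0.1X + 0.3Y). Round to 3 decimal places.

Cov(-0.1X + 0.3Y, 0.1X + 0.3Y) = (-0.1)(0.1)Var(X) + (0.3)(0.3)Var(Y) + [(-0.1)(0.3) + (0.3)(0.1)]Cov(X,Y)
= -0.01·1.8 + 0.09·8.2 + 0·-0.5 = 0.72

0.720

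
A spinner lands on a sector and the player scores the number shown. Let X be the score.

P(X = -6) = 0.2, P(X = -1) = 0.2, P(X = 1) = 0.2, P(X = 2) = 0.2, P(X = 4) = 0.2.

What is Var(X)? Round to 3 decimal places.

E[X] = (-6)(0.2) + (-1)(0.2) + (1)(0.2) + (2)(0.2) + (4)(0.2) = 0
E[X²] = (-6)²(0.2) + (-1)²(0.2) + (1)²(0.2) + (2)²(0.2) + (4)²(0.2) = 11.6
Var(X) = E[X²] − (E[X])² = 11.6 − (0)² = 11.6

11.600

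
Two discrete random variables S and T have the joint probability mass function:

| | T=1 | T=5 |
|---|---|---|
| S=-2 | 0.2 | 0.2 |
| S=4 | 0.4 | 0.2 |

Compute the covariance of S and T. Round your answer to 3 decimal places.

E[S] = 1.6,  E[T] = 2.6
E[ST] = 3.2
Cov(S,T) = E[ST] − E[S]E[T] = 3.2 − (1.6)(2.6) = -0.96

-0.960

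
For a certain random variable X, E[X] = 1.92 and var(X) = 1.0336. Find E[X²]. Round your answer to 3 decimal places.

4.720

E[X²] = var(X) + (E[X])² = 1.0336 + (1.92)² = 4.72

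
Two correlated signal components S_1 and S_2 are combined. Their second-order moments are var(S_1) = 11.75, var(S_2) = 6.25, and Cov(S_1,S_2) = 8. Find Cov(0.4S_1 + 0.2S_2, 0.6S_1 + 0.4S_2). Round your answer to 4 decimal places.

Cov(0.4S_1 + 0.2S_2, 0.6S_1 + 0.4S_2) = (0.4)(0.6)var(S_1) + (0.2)(0.4)var(S_2) + [(0.4)(0.4) + (0.2)(0.6)]Cov(S_1,S_2)
= 0.24·11.75 + 0.08·6.25 + 0.28·8 = 5.56

5.5600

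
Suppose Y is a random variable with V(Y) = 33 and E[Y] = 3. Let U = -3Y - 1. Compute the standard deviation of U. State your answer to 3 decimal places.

17.234

V(-3Y - 1) = (-3)²·33 = 297
SD(U) = √297 ≈ 17.234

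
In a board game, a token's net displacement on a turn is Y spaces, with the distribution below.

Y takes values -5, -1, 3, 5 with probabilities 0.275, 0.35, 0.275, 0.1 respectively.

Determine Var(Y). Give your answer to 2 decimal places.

E[Y] = (-5)(0.275) + (-1)(0.35) + (3)(0.275) + (5)(0.1) = -0.4
E[Y²] = (-5)²(0.275) + (-1)²(0.35) + (3)²(0.275) + (5)²(0.1) = 12.2
Var(Y) = E[Y²] − (E[Y])² = 12.2 − (-0.4)² = 12.04

12.04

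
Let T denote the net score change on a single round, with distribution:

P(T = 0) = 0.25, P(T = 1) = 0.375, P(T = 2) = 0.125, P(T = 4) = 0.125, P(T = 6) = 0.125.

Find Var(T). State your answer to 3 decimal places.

E[T] = (0)(0.25) + (1)(0.375) + (2)(0.125) + (4)(0.125) + (6)(0.125) = 1.875
E[T²] = (0)²(0.25) + (1)²(0.375) + (2)²(0.125) + (4)²(0.125) + (6)²(0.125) = 7.375
Var(T) = E[T²] − (E[T])² = 7.375 − (1.875)² = 3.859375

3.859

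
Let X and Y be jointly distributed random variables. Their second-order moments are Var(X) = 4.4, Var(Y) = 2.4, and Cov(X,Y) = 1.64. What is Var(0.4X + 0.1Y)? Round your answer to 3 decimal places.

Var(0.4X + 0.1Y) = (0.4)²·Var(X) + (0.1)²·Var(Y) + 2·(0.4)·(0.1)·Cov(X,Y)
= 0.16·4.4 + 0.01·2.4 + 0.08·1.64 = 0.8592

0.859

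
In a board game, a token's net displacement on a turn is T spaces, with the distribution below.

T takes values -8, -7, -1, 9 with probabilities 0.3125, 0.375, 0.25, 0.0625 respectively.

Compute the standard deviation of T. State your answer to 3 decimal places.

4.531

E[T] = (-8)(0.3125) + (-7)(0.375) + (-1)(0.25) + (9)(0.0625) = -4.8125
E[T²] = (-8)²(0.3125) + (-7)²(0.375) + (-1)²(0.25) + (9)²(0.0625) = 43.6875
Var(T) = E[T²] − (E[T])² = 43.6875 − (-4.8125)² = 20.52734375
σ(T) = √20.52734375 ≈ 4.531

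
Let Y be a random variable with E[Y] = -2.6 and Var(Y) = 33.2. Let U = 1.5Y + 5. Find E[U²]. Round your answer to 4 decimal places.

E[1.5Y + 5] = 1.5·-2.6 + 5 = 1.1
Var(1.5Y + 5) = (1.5)²·33.2 = 74.7
E[U²] = Var(U) + (E[U])² = 74.7 + (1.1)² = 75.91

75.9100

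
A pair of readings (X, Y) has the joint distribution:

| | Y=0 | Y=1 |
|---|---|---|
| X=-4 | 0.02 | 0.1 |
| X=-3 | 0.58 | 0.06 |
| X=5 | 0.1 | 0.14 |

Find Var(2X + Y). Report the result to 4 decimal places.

E[X] = -1.2,  E[Y] = 0.3,  E[XY] = 0.12
Var(X) = 13.68 − (-1.2)² = 12.24;  Var(Y) = 0.3 − (0.3)² = 0.21
Cov(X,Y) = 0.12 − (-1.2)(0.3) = 0.48
Var(2X + Y) = (2)²·12.24 + (1)²·0.21 + 2·(2)·(1)·0.48 = 51.09

51.0900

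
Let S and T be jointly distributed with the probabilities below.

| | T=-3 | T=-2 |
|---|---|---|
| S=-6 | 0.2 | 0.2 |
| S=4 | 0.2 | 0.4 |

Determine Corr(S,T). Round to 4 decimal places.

E[S] = 0,  E[T] = -2.4
E[ST] = 0.4
Cov(S,T) = E[ST] − E[S]E[T] = 0.4 − (0)(-2.4) = 0.4
var(S) = 24,  var(T) = 0.24
ρ = 0.4 / √(24·0.24) ≈ 0.1667

0.1667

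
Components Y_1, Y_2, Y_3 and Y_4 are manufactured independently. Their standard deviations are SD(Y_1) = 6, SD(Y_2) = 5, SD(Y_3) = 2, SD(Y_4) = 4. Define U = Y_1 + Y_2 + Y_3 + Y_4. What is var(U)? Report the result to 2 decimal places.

var(Y_1) = 36, var(Y_2) = 25, var(Y_3) = 4, var(Y_4) = 16
By independence, var(U) = (1)²var(Y_1) + (1)²var(Y_2) + (1)²var(Y_3) + (1)²var(Y_4)
= (1)²·36 + (1)²·25 + (1)²·4 + (1)²·16 = 81

81.00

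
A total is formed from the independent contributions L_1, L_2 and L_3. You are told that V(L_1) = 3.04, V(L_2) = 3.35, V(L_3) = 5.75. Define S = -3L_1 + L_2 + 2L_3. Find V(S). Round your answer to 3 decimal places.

53.710

By independence, V(S) = (-3)²V(L_1) + (1)²V(L_2) + (2)²V(L_3)
= (-3)²·3.04 + (1)²·3.35 + (2)²·5.75 = 53.71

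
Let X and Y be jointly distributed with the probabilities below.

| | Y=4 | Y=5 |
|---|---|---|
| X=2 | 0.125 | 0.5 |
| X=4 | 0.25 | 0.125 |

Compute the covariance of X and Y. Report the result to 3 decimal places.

E[X] = 2.75,  E[Y] = 4.625
E[XY] = 12.5
Cov(X,Y) = E[XY] − E[X]E[Y] = 12.5 − (2.75)(4.625) = -0.21875

-0.219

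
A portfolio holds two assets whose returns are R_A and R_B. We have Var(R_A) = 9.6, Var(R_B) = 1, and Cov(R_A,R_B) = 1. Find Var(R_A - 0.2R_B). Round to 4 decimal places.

9.2400

Var(R_A - 0.2R_B) = (1)²·Var(R_A) + (-0.2)²·Var(R_B) + 2·(1)·(-0.2)·Cov(R_A,R_B)
= 1·9.6 + 0.04·1 + -0.4·1 = 9.24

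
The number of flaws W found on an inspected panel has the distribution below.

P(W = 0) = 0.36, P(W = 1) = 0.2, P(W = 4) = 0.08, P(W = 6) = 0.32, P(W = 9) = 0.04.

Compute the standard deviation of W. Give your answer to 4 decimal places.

2.8983

E[W] = (0)(0.36) + (1)(0.2) + (4)(0.08) + (6)(0.32) + (9)(0.04) = 2.8
E[W²] = (0)²(0.36) + (1)²(0.2) + (4)²(0.08) + (6)²(0.32) + (9)²(0.04) = 16.24
V(W) = E[W²] − (E[W])² = 16.24 − (2.8)² = 8.4
SD(W) = √8.4 ≈ 2.8983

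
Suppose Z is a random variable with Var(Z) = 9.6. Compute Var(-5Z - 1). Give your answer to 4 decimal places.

240.0000

Var(-5Z - 1) = (-5)²·Var(Z) = 25·9.6 = 240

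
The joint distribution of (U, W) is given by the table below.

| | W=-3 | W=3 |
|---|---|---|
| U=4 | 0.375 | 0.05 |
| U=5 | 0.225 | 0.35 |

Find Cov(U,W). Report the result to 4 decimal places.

E[U] = 4.575,  E[W] = -0.6
E[UW] = -2.025
Cov(U,W) = E[UW] − E[U]E[W] = -2.025 − (4.575)(-0.6) = 0.72

0.7200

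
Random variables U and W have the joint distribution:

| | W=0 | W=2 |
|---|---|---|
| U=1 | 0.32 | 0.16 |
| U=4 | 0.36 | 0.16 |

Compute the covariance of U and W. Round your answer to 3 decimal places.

E[U] = 2.56,  E[W] = 0.64
E[UW] = 1.6
Cov(U,W) = E[UW] − E[U]E[W] = 1.6 − (2.56)(0.64) = -0.0384

-0.038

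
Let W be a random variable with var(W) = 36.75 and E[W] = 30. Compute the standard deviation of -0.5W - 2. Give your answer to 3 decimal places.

var(-0.5W - 2) = (-0.5)²·36.75 = 9.1875
sd(-0.5W - 2) = √9.1875 ≈ 3.031

3.031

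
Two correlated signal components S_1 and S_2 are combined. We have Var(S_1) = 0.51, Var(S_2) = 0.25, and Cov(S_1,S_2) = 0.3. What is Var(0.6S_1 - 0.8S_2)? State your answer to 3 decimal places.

0.056

Var(0.6S_1 - 0.8S_2) = (0.6)²·Var(S_1) + (-0.8)²·Var(S_2) + 2·(0.6)·(-0.8)·Cov(S_1,S_2)
= 0.36·0.51 + 0.64·0.25 + -0.96·0.3 = 0.0556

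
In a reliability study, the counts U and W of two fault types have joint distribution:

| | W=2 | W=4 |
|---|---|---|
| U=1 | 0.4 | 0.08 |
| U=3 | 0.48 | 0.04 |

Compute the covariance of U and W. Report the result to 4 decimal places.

E[U] = 2.04,  E[W] = 2.24
E[UW] = 4.48
Cov(U,W) = E[UW] − E[U]E[W] = 4.48 − (2.04)(2.24) = -0.0896

-0.0896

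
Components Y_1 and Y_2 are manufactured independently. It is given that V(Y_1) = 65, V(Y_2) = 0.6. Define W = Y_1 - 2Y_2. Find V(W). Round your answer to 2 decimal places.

67.40

By independence, V(W) = (1)²V(Y_1) + (-2)²V(Y_2)
= (1)²·65 + (-2)²·0.6 = 67.4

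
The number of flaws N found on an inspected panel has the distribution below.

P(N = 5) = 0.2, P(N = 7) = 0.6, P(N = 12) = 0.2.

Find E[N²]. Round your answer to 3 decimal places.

E[N²] = (5)²(0.2) + (7)²(0.6) + (12)²(0.2) = 63.2

63.200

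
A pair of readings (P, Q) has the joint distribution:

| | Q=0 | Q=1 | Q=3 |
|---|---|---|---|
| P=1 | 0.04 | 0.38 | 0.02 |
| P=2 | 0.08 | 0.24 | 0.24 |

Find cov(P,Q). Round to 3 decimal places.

E[P] = 1.56,  E[Q] = 1.4
E[PQ] = 2.36
cov(P,Q) = E[PQ] − E[P]E[Q] = 2.36 − (1.56)(1.4) = 0.176

0.176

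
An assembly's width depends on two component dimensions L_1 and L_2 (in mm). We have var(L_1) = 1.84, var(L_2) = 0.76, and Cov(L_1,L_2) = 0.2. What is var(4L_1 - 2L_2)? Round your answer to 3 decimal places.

var(4L_1 - 2L_2) = (4)²·var(L_1) + (-2)²·var(L_2) + 2·(4)·(-2)·Cov(L_1,L_2)
= 16·1.84 + 4·0.76 + -16·0.2 = 29.28

29.280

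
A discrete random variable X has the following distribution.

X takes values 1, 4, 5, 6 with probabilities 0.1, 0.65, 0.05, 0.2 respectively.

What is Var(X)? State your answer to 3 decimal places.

1.728

E[X] = (1)(0.1) + (4)(0.65) + (5)(0.05) + (6)(0.2) = 4.15
E[X²] = (1)²(0.1) + (4)²(0.65) + (5)²(0.05) + (6)²(0.2) = 18.95
Var(X) = E[X²] − (E[X])² = 18.95 − (4.15)² = 1.7275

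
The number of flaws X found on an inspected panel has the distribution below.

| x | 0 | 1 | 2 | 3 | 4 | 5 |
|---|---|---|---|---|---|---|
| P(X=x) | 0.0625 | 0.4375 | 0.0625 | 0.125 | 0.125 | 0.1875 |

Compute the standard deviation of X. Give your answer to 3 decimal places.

1.691

E[X] = (0)(0.0625) + (1)(0.4375) + (2)(0.0625) + (3)(0.125) + (4)(0.125) + (5)(0.1875) = 2.375
E[X²] = (0)²(0.0625) + (1)²(0.4375) + (2)²(0.0625) + (3)²(0.125) + (4)²(0.125) + (5)²(0.1875) = 8.5
Var(X) = E[X²] − (E[X])² = 8.5 − (2.375)² = 2.859375
SD(X) = √2.859375 ≈ 1.691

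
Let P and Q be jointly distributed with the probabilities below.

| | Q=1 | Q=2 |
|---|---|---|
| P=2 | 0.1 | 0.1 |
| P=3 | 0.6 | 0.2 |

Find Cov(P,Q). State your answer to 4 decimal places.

-0.0400

E[P] = 2.8,  E[Q] = 1.3
E[PQ] = 3.6
Cov(P,Q) = E[PQ] − E[P]E[Q] = 3.6 − (2.8)(1.3) = -0.04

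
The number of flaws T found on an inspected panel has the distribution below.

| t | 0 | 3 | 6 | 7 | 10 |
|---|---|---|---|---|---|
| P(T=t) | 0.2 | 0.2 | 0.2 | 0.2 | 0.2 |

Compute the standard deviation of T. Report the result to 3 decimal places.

E[T] = (0)(0.2) + (3)(0.2) + (6)(0.2) + (7)(0.2) + (10)(0.2) = 5.2
E[T²] = (0)²(0.2) + (3)²(0.2) + (6)²(0.2) + (7)²(0.2) + (10)²(0.2) = 38.8
V(T) = E[T²] − (E[T])² = 38.8 − (5.2)² = 11.76
SD(T) = √11.76 ≈ 3.429

3.429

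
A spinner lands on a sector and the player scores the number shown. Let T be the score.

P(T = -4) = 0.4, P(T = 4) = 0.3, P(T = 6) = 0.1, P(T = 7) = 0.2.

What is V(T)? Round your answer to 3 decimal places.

E[T] = (-4)(0.4) + (4)(0.3) + (6)(0.1) + (7)(0.2) = 1.6
E[T²] = (-4)²(0.4) + (4)²(0.3) + (6)²(0.1) + (7)²(0.2) = 24.6
V(T) = E[T²] − (E[T])² = 24.6 − (1.6)² = 22.04

22.040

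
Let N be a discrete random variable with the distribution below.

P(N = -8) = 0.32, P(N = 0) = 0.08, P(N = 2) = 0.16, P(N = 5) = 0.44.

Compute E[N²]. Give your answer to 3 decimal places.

E[N²] = (-8)²(0.32) + (0)²(0.08) + (2)²(0.16) + (5)²(0.44) = 32.12

32.120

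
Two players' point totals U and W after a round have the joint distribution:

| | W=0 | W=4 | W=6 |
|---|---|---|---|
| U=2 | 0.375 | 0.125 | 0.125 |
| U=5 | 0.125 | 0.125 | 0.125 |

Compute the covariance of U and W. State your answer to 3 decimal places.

E[U] = 3.125,  E[W] = 2.5
E[UW] = 8.75
Cov(U,W) = E[UW] − E[U]E[W] = 8.75 − (3.125)(2.5) = 0.9375

0.938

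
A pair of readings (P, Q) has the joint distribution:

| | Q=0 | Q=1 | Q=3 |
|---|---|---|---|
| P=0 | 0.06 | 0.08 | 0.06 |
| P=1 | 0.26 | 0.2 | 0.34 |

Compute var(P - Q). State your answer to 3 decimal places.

E[P] = 0.8,  E[Q] = 1.48,  E[PQ] = 1.22
var(P) = 0.8 − (0.8)² = 0.16;  var(Q) = 3.88 − (1.48)² = 1.6896
Cov(P,Q) = 1.22 − (0.8)(1.48) = 0.036
var(P - Q) = (1)²·0.16 + (-1)²·1.6896 + 2·(1)·(-1)·0.036 = 1.7776

1.778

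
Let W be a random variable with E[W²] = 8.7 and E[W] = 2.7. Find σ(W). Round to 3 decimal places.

1.187

var(W) = 8.7 − (2.7)² = 1.41
σ(W) = √1.41 ≈ 1.187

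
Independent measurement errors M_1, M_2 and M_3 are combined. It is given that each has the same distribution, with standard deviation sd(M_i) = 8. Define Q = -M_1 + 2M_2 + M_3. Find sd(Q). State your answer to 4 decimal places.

19.5959

V(M_i) = (8)² = 64
By independence, V(Q) = (-1)²V(M_1) + (2)²V(M_2) + (1)²V(M_3)
= (-1)²·64 + (2)²·64 + (1)²·64 = 384
sd(Q) = √384 ≈ 19.5959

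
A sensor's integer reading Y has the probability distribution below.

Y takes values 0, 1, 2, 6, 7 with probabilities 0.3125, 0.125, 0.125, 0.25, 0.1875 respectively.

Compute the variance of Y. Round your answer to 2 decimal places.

8.65

E[Y] = (0)(0.3125) + (1)(0.125) + (2)(0.125) + (6)(0.25) + (7)(0.1875) = 3.1875
E[Y²] = (0)²(0.3125) + (1)²(0.125) + (2)²(0.125) + (6)²(0.25) + (7)²(0.1875) = 18.8125
V(Y) = E[Y²] − (E[Y])² = 18.8125 − (3.1875)² = 8.65234375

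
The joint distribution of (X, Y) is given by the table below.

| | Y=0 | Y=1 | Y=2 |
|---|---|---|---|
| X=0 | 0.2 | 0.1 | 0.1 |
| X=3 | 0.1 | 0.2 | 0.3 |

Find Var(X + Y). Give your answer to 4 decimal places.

E[X] = 1.8,  E[Y] = 1.1,  E[XY] = 2.4
Var(X) = 5.4 − (1.8)² = 2.16;  Var(Y) = 1.9 − (1.1)² = 0.69
Cov(X,Y) = 2.4 − (1.8)(1.1) = 0.42
Var(X + Y) = (1)²·2.16 + (1)²·0.69 + 2·(1)·(1)·0.42 = 3.69

3.6900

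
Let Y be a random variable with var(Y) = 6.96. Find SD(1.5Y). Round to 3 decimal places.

3.957

var(1.5Y) = (1.5)²·6.96 = 15.66
SD(1.5Y) = √15.66 ≈ 3.957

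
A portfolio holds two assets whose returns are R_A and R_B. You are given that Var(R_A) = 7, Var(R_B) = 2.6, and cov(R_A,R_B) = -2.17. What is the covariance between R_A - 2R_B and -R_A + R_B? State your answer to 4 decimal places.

-18.7100

cov(R_A - 2R_B, -R_A + R_B) = (1)(-1)Var(R_A) + (-2)(1)Var(R_B) + [(1)(1) + (-2)(-1)]cov(R_A,R_B)
= -1·7 + -2·2.6 + 3·-2.17 = -18.71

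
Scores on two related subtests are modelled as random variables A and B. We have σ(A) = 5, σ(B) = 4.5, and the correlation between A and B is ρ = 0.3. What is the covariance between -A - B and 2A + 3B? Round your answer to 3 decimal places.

Var(A) = (5)² = 25;  Var(B) = (4.5)² = 20.25
Cov(A,B) = ρ·σ(A)·σ(B) = 0.3·5·4.5 = 6.75
Cov(-A - B, 2A + 3B) = (-1)(2)Var(A) + (-1)(3)Var(B) + [(-1)(3) + (-1)(2)]Cov(A,B)
= -2·25 + -3·20.25 + -5·6.75 = -144.5

-144.500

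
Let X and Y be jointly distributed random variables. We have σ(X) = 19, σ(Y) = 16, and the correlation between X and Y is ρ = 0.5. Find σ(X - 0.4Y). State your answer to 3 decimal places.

16.744

V(X) = (19)² = 361;  V(Y) = (16)² = 256
Cov(X,Y) = ρ·σ(X)·σ(Y) = 0.5·19·16 = 152
V(X - 0.4Y) = (1)²·V(X) + (-0.4)²·V(Y) + 2·(1)·(-0.4)·Cov(X,Y)
= 1·361 + 0.16·256 + -0.8·152 = 280.36
σ(X - 0.4Y) = √280.36 ≈ 16.744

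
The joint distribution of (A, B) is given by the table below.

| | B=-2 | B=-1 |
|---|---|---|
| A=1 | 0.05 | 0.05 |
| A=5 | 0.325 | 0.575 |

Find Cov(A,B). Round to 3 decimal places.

E[A] = 4.6,  E[B] = -1.375
E[AB] = -6.275
Cov(A,B) = E[AB] − E[A]E[B] = -6.275 − (4.6)(-1.375) = 0.05

0.050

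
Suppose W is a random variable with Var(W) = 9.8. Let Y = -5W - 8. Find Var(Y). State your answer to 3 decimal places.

245.000

Var(-5W - 8) = (-5)²·Var(W) = 25·9.8 = 245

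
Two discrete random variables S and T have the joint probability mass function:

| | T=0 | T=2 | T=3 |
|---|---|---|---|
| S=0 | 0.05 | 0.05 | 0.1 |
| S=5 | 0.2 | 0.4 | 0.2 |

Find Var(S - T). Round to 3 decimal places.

5.660

E[S] = 4,  E[T] = 1.8,  E[ST] = 7
Var(S) = 20 − (4)² = 4;  Var(T) = 4.5 − (1.8)² = 1.26
Cov(S,T) = 7 − (4)(1.8) = -0.2
Var(S - T) = (1)²·4 + (-1)²·1.26 + 2·(1)·(-1)·-0.2 = 5.66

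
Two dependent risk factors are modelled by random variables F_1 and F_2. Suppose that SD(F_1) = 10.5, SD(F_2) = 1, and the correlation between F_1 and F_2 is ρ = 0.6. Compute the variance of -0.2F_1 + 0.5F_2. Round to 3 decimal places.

V(F_1) = (10.5)² = 110.25;  V(F_2) = (1)² = 1
cov(F_1,F_2) = ρ·SD(F_1)·SD(F_2) = 0.6·10.5·1 = 6.3
V(-0.2F_1 + 0.5F_2) = (-0.2)²·V(F_1) + (0.5)²·V(F_2) + 2·(-0.2)·(0.5)·cov(F_1,F_2)
= 0.04·110.25 + 0.25·1 + -0.2·6.3 = 3.4

3.400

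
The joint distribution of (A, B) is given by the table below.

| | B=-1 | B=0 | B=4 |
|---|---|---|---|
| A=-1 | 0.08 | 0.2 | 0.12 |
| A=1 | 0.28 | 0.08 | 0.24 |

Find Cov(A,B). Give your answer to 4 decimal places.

0.0640

E[A] = 0.2,  E[B] = 1.08
E[AB] = 0.28
Cov(A,B) = E[AB] − E[A]E[B] = 0.28 − (0.2)(1.08) = 0.064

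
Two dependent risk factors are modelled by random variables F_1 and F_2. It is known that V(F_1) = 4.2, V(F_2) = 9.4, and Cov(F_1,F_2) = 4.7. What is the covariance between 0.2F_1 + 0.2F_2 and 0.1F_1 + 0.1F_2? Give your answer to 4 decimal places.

Cov(0.2F_1 + 0.2F_2, 0.1F_1 + 0.1F_2) = (0.2)(0.1)V(F_1) + (0.2)(0.1)V(F_2) + [(0.2)(0.1) + (0.2)(0.1)]Cov(F_1,F_2)
= 0.02·4.2 + 0.02·9.4 + 0.04·4.7 = 0.46

0.4600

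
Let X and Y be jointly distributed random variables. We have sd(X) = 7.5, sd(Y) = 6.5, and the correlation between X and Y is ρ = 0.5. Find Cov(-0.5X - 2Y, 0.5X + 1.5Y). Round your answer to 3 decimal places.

-183.469

V(X) = (7.5)² = 56.25;  V(Y) = (6.5)² = 42.25
Cov(X,Y) = ρ·sd(X)·sd(Y) = 0.5·7.5·6.5 = 24.375
Cov(-0.5X - 2Y, 0.5X + 1.5Y) = (-0.5)(0.5)V(X) + (-2)(1.5)V(Y) + [(-0.5)(1.5) + (-2)(0.5)]Cov(X,Y)
= -0.25·56.25 + -3·42.25 + -1.75·24.375 = -183.46875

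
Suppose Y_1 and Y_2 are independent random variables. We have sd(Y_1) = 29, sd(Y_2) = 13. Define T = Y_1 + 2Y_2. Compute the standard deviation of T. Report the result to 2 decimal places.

var(Y_1) = 841, var(Y_2) = 169
By independence, var(T) = (1)²var(Y_1) + (2)²var(Y_2)
= (1)²·841 + (2)²·169 = 1517
sd(T) = √1517 ≈ 38.95

38.95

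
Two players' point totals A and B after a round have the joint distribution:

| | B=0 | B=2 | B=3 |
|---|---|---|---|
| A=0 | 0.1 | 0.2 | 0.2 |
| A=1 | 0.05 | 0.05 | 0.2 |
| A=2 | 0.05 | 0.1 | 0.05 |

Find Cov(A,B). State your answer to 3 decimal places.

-0.035

E[A] = 0.7,  E[B] = 2.05
E[AB] = 1.4
Cov(A,B) = E[AB] − E[A]E[B] = 1.4 − (0.7)(2.05) = -0.035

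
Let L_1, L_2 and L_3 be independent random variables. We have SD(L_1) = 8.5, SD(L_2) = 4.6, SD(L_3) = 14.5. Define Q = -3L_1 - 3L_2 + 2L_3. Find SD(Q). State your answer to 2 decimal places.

41.01

Var(L_1) = 72.25, Var(L_2) = 21.16, Var(L_3) = 210.25
By independence, Var(Q) = (-3)²Var(L_1) + (-3)²Var(L_2) + (2)²Var(L_3)
= (-3)²·72.25 + (-3)²·21.16 + (2)²·210.25 = 1681.69
SD(Q) = √1681.69 ≈ 41.01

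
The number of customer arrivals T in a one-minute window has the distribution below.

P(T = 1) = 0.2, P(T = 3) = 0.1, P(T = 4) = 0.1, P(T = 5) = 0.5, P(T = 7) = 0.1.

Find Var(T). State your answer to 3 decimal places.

E[T] = (1)(0.2) + (3)(0.1) + (4)(0.1) + (5)(0.5) + (7)(0.1) = 4.1
E[T²] = (1)²(0.2) + (3)²(0.1) + (4)²(0.1) + (5)²(0.5) + (7)²(0.1) = 20.1
Var(T) = E[T²] − (E[T])² = 20.1 − (4.1)² = 3.29

3.290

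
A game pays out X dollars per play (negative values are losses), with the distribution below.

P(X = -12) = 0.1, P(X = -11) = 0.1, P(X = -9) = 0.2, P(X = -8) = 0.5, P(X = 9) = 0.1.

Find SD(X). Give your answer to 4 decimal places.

E[X] = (-12)(0.1) + (-11)(0.1) + (-9)(0.2) + (-8)(0.5) + (9)(0.1) = -7.2
E[X²] = (-12)²(0.1) + (-11)²(0.1) + (-9)²(0.2) + (-8)²(0.5) + (9)²(0.1) = 82.8
var(X) = E[X²] − (E[X])² = 82.8 − (-7.2)² = 30.96
SD(X) = √30.96 ≈ 5.5642

5.5642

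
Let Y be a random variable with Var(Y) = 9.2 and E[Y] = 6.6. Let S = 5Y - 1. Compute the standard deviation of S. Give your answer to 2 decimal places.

Var(5Y - 1) = (5)²·9.2 = 230
SD(S) = √230 ≈ 15.17

15.17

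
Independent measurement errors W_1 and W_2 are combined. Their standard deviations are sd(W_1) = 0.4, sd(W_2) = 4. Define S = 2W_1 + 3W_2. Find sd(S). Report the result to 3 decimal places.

12.027

var(W_1) = 0.16, var(W_2) = 16
By independence, var(S) = (2)²var(W_1) + (3)²var(W_2)
= (2)²·0.16 + (3)²·16 = 144.64
sd(S) = √144.64 ≈ 12.027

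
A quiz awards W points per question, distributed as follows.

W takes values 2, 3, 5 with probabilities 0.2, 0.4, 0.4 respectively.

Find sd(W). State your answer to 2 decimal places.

1.20

E[W] = (2)(0.2) + (3)(0.4) + (5)(0.4) = 3.6
E[W²] = (2)²(0.2) + (3)²(0.4) + (5)²(0.4) = 14.4
V(W) = E[W²] − (E[W])² = 14.4 − (3.6)² = 1.44
sd(W) = √1.44 ≈ 1.20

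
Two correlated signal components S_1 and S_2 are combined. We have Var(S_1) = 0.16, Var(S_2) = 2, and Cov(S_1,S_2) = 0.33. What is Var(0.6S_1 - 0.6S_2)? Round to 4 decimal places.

0.5400

Var(0.6S_1 - 0.6S_2) = (0.6)²·Var(S_1) + (-0.6)²·Var(S_2) + 2·(0.6)·(-0.6)·Cov(S_1,S_2)
= 0.36·0.16 + 0.36·2 + -0.72·0.33 = 0.54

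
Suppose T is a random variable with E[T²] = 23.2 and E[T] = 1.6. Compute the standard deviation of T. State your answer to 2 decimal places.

4.54

V(T) = 23.2 − (1.6)² = 20.64
sd(T) = √20.64 ≈ 4.54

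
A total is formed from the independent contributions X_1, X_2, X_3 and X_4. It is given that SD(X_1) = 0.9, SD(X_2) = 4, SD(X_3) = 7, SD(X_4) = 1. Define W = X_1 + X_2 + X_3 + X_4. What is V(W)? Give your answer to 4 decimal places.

V(X_1) = 0.81, V(X_2) = 16, V(X_3) = 49, V(X_4) = 1
By independence, V(W) = (1)²V(X_1) + (1)²V(X_2) + (1)²V(X_3) + (1)²V(X_4)
= (1)²·0.81 + (1)²·16 + (1)²·49 + (1)²·1 = 66.81

66.8100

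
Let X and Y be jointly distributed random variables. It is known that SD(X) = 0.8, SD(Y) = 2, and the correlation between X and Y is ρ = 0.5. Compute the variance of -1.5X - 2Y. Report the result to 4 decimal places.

22.2400

var(X) = (0.8)² = 0.64;  var(Y) = (2)² = 4
Cov(X,Y) = ρ·SD(X)·SD(Y) = 0.5·0.8·2 = 0.8
var(-1.5X - 2Y) = (-1.5)²·var(X) + (-2)²·var(Y) + 2·(-1.5)·(-2)·Cov(X,Y)
= 2.25·0.64 + 4·4 + 6·0.8 = 22.24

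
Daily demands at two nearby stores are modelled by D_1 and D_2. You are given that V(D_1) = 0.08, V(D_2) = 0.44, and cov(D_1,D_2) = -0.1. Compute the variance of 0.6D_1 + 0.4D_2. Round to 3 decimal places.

0.051

V(0.6D_1 + 0.4D_2) = (0.6)²·V(D_1) + (0.4)²·V(D_2) + 2·(0.6)·(0.4)·cov(D_1,D_2)
= 0.36·0.08 + 0.16·0.44 + 0.48·-0.1 = 0.0512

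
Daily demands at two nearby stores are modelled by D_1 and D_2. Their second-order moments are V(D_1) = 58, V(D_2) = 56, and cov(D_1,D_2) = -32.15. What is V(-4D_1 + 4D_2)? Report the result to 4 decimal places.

2852.8000

V(-4D_1 + 4D_2) = (-4)²·V(D_1) + (4)²·V(D_2) + 2·(-4)·(4)·cov(D_1,D_2)
= 16·58 + 16·56 + -32·-32.15 = 2852.8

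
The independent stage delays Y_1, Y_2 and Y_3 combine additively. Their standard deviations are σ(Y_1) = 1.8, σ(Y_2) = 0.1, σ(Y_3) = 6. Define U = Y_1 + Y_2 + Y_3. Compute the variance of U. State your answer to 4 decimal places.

39.2500

Var(Y_1) = 3.24, Var(Y_2) = 0.01, Var(Y_3) = 36
By independence, Var(U) = (1)²Var(Y_1) + (1)²Var(Y_2) + (1)²Var(Y_3)
= (1)²·3.24 + (1)²·0.01 + (1)²·36 = 39.25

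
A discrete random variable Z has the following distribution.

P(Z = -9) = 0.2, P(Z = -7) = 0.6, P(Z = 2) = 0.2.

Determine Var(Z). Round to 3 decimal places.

E[Z] = (-9)(0.2) + (-7)(0.6) + (2)(0.2) = -5.6
E[Z²] = (-9)²(0.2) + (-7)²(0.6) + (2)²(0.2) = 46.4
Var(Z) = E[Z²] − (E[Z])² = 46.4 − (-5.6)² = 15.04

15.040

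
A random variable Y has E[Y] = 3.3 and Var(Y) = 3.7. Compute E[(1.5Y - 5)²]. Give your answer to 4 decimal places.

E[1.5Y - 5] = 1.5·3.3 − 5 = -0.05
Var(1.5Y - 5) = (1.5)²·3.7 = 8.325
E[(1.5Y - 5)²] = Var((1.5Y - 5)) + (E[(1.5Y - 5)])² = 8.325 + (-0.05)² = 8.3275

8.3275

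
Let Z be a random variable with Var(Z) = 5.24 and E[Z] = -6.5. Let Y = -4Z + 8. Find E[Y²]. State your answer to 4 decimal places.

E[-4Z + 8] = -4·-6.5 + 8 = 34
Var(-4Z + 8) = (-4)²·5.24 = 83.84
E[Y²] = Var(Y) + (E[Y])² = 83.84 + (34)² = 1239.84

1239.8400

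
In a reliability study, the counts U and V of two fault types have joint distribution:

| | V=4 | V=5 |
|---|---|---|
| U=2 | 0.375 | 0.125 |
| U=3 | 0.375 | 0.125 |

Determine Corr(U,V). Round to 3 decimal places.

0.000

E[U] = 2.5,  E[V] = 4.25
E[UV] = 10.625
Cov(U,V) = E[UV] − E[U]E[V] = 10.625 − (2.5)(4.25) = 0
Var(U) = 0.25,  Var(V) = 0.1875
ρ = 0 / √(0.25·0.1875) ≈ 0.000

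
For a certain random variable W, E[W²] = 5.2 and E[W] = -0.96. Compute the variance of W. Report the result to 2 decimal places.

Var(W) = 5.2 − (-0.96)² = 4.2784

4.28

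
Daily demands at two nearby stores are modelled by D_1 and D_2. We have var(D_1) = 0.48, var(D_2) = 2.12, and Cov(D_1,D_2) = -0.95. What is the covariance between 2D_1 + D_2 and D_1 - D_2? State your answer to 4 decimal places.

Cov(2D_1 + D_2, D_1 - D_2) = (2)(1)var(D_1) + (1)(-1)var(D_2) + [(2)(-1) + (1)(1)]Cov(D_1,D_2)
= 2·0.48 + -1·2.12 + -1·-0.95 = -0.21

-0.2100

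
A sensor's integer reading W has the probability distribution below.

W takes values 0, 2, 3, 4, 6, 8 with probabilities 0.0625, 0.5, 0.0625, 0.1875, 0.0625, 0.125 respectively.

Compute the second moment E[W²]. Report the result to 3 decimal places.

E[W²] = (0)²(0.0625) + (2)²(0.5) + (3)²(0.0625) + (4)²(0.1875) + (6)²(0.0625) + (8)²(0.125) = 15.8125

15.813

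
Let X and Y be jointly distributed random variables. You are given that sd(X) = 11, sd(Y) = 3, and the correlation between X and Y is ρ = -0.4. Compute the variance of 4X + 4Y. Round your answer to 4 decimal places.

V(X) = (11)² = 121;  V(Y) = (3)² = 9
Cov(X,Y) = ρ·sd(X)·sd(Y) = -0.4·11·3 = -13.2
V(4X + 4Y) = (4)²·V(X) + (4)²·V(Y) + 2·(4)·(4)·Cov(X,Y)
= 16·121 + 16·9 + 32·-13.2 = 1657.6

1657.6000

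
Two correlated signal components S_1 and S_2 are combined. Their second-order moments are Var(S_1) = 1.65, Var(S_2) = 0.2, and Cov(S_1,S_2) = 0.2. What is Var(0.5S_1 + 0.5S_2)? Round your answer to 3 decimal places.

0.563

Var(0.5S_1 + 0.5S_2) = (0.5)²·Var(S_1) + (0.5)²·Var(S_2) + 2·(0.5)·(0.5)·Cov(S_1,S_2)
= 0.25·1.65 + 0.25·0.2 + 0.5·0.2 = 0.5625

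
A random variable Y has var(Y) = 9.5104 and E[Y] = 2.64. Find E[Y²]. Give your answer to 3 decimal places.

16.480

E[Y²] = var(Y) + (E[Y])² = 9.5104 + (2.64)² = 16.48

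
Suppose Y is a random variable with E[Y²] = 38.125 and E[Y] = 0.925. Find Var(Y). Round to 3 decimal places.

37.269

Var(Y) = 38.125 − (0.925)² = 37.269375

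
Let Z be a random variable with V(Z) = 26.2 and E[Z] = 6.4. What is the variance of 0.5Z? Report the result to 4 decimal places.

6.5500

V(0.5Z) = (0.5)²·V(Z) = 0.25·26.2 = 6.55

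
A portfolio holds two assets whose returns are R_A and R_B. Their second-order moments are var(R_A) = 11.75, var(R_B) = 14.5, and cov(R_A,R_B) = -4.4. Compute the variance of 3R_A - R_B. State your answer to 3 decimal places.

var(3R_A - R_B) = (3)²·var(R_A) + (-1)²·var(R_B) + 2·(3)·(-1)·cov(R_A,R_B)
= 9·11.75 + 1·14.5 + -6·-4.4 = 146.65

146.650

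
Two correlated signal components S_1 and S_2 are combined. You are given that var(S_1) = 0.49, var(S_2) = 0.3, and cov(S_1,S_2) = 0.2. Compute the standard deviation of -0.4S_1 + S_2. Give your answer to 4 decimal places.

0.4673

var(-0.4S_1 + S_2) = (-0.4)²·var(S_1) + (1)²·var(S_2) + 2·(-0.4)·(1)·cov(S_1,S_2)
= 0.16·0.49 + 1·0.3 + -0.8·0.2 = 0.2184
SD(-0.4S_1 + S_2) = √0.2184 ≈ 0.4673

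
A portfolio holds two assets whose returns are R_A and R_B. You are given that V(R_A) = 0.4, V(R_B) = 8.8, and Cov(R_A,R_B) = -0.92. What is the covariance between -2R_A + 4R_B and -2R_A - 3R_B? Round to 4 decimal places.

Cov(-2R_A + 4R_B, -2R_A - 3R_B) = (-2)(-2)V(R_A) + (4)(-3)V(R_B) + [(-2)(-3) + (4)(-2)]Cov(R_A,R_B)
= 4·0.4 + -12·8.8 + -2·-0.92 = -102.16

-102.1600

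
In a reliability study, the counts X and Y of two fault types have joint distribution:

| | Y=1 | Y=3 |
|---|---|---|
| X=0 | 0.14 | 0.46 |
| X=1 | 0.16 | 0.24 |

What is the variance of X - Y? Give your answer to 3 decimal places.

E[X] = 0.4,  E[Y] = 2.4,  E[XY] = 0.88
var(X) = 0.4 − (0.4)² = 0.24;  var(Y) = 6.6 − (2.4)² = 0.84
cov(X,Y) = 0.88 − (0.4)(2.4) = -0.08
var(X - Y) = (1)²·0.24 + (-1)²·0.84 + 2·(1)·(-1)·-0.08 = 1.24

1.240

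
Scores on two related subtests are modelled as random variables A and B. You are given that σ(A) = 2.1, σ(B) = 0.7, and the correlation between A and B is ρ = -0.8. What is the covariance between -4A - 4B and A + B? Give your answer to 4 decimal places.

-10.1920

var(A) = (2.1)² = 4.41;  var(B) = (0.7)² = 0.49
Cov(A,B) = ρ·σ(A)·σ(B) = -0.8·2.1·0.7 = -1.176
Cov(-4A - 4B, A + B) = (-4)(1)var(A) + (-4)(1)var(B) + [(-4)(1) + (-4)(1)]Cov(A,B)
= -4·4.41 + -4·0.49 + -8·-1.176 = -10.192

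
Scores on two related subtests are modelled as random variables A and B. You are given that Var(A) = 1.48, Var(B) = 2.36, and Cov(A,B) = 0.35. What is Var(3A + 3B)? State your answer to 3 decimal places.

40.860

Var(3A + 3B) = (3)²·Var(A) + (3)²·Var(B) + 2·(3)·(3)·Cov(A,B)
= 9·1.48 + 9·2.36 + 18·0.35 = 40.86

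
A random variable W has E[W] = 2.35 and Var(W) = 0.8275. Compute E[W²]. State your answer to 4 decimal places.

E[W²] = Var(W) + (E[W])² = 0.8275 + (2.35)² = 6.35

6.3500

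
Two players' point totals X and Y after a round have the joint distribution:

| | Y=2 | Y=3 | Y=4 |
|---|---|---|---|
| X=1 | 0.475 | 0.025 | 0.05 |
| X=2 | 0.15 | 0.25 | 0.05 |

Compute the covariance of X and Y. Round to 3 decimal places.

E[X] = 1.45,  E[Y] = 2.475
E[XY] = 3.725
Cov(X,Y) = E[XY] − E[X]E[Y] = 3.725 − (1.45)(2.475) = 0.13625

0.136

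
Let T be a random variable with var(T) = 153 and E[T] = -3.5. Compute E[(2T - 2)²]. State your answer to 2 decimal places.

E[2T - 2] = 2·-3.5 − 2 = -9
var(2T - 2) = (2)²·153 = 612
E[(2T - 2)²] = var((2T - 2)) + (E[(2T - 2)])² = 612 + (-9)² = 693

693.00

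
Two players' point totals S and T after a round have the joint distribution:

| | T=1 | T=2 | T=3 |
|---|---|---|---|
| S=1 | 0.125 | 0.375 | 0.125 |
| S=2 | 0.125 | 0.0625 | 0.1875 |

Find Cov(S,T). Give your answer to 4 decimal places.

E[S] = 1.375,  E[T] = 2.0625
E[ST] = 2.875
Cov(S,T) = E[ST] − E[S]E[T] = 2.875 − (1.375)(2.0625) = 0.0390625

0.0391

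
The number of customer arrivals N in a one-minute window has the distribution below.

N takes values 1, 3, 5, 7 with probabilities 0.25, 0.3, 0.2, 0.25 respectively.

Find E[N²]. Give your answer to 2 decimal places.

20.20

E[N²] = (1)²(0.25) + (3)²(0.3) + (5)²(0.2) + (7)²(0.25) = 20.2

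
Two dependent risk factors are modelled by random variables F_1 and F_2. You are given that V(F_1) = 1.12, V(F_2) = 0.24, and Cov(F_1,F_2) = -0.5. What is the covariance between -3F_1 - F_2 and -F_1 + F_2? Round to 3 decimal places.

4.120

Cov(-3F_1 - F_2, -F_1 + F_2) = (-3)(-1)V(F_1) + (-1)(1)V(F_2) + [(-3)(1) + (-1)(-1)]Cov(F_1,F_2)
= 3·1.12 + -1·0.24 + -2·-0.5 = 4.12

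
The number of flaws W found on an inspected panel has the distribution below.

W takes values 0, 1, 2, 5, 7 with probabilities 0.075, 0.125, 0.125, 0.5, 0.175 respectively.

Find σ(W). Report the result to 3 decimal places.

2.211

E[W] = (0)(0.075) + (1)(0.125) + (2)(0.125) + (5)(0.5) + (7)(0.175) = 4.1
E[W²] = (0)²(0.075) + (1)²(0.125) + (2)²(0.125) + (5)²(0.5) + (7)²(0.175) = 21.7
Var(W) = E[W²] − (E[W])² = 21.7 − (4.1)² = 4.89
σ(W) = √4.89 ≈ 2.211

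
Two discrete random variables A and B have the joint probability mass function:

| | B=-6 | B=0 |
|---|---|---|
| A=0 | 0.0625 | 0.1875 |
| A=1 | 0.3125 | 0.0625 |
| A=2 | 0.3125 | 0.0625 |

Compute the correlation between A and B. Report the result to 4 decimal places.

-0.4534

E[A] = 1.125,  E[B] = -4.125
E[AB] = -5.625
cov(A,B) = E[AB] − E[A]E[B] = -5.625 − (1.125)(-4.125) = -0.984375
Var(A) = 0.609375,  Var(B) = 7.734375
ρ = -0.984375 / √(0.609375·7.734375) ≈ -0.4534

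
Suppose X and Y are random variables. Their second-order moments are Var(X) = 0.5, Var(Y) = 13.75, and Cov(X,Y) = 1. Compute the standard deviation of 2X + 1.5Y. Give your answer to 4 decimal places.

6.2400

Var(2X + 1.5Y) = (2)²·Var(X) + (1.5)²·Var(Y) + 2·(2)·(1.5)·Cov(X,Y)
= 4·0.5 + 2.25·13.75 + 6·1 = 38.9375
σ(2X + 1.5Y) = √38.9375 ≈ 6.2400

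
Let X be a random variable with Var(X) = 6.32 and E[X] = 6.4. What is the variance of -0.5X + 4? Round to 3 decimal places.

1.580

Var(-0.5X + 4) = (-0.5)²·Var(X) = 0.25·6.32 = 1.58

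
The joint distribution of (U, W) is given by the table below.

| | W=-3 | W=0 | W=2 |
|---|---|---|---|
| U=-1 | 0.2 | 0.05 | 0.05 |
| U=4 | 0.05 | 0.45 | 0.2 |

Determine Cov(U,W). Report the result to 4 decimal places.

E[U] = 2.5,  E[W] = -0.25
E[UW] = 1.5
Cov(U,W) = E[UW] − E[U]E[W] = 1.5 − (2.5)(-0.25) = 2.125

2.1250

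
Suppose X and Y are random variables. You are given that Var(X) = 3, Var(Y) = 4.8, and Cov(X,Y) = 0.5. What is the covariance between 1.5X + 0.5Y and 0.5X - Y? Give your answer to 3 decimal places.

-0.775

Cov(1.5X + 0.5Y, 0.5X - Y) = (1.5)(0.5)Var(X) + (0.5)(-1)Var(Y) + [(1.5)(-1) + (0.5)(0.5)]Cov(X,Y)
= 0.75·3 + -0.5·4.8 + -1.25·0.5 = -0.775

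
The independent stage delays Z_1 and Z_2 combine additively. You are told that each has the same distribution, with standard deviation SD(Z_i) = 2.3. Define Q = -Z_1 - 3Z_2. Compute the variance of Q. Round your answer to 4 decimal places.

52.9000

V(Z_i) = (2.3)² = 5.29
By independence, V(Q) = (-1)²V(Z_1) + (-3)²V(Z_2)
= (-1)²·5.29 + (-3)²·5.29 = 52.9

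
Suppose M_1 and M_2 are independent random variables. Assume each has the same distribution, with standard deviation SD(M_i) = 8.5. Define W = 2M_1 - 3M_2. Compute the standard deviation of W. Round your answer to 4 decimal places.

Var(M_i) = (8.5)² = 72.25
By independence, Var(W) = (2)²Var(M_1) + (-3)²Var(M_2)
= (2)²·72.25 + (-3)²·72.25 = 939.25
SD(W) = √939.25 ≈ 30.6472

30.6472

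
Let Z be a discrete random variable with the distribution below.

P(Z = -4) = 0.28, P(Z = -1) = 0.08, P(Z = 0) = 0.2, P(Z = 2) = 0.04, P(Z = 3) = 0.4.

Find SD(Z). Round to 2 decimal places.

2.88

E[Z] = (-4)(0.28) + (-1)(0.08) + (0)(0.2) + (2)(0.04) + (3)(0.4) = 0.08
E[Z²] = (-4)²(0.28) + (-1)²(0.08) + (0)²(0.2) + (2)²(0.04) + (3)²(0.4) = 8.32
Var(Z) = E[Z²] − (E[Z])² = 8.32 − (0.08)² = 8.3136
SD(Z) = √8.3136 ≈ 2.88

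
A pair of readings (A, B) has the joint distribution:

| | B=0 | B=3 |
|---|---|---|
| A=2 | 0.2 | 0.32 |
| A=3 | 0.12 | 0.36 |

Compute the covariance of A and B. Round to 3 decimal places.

E[A] = 2.48,  E[B] = 2.04
E[AB] = 5.16
cov(A,B) = E[AB] − E[A]E[B] = 5.16 − (2.48)(2.04) = 0.1008

0.101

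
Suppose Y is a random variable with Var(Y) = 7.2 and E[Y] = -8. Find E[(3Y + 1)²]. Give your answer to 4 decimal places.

593.8000

E[3Y + 1] = 3·-8 + 1 = -23
Var(3Y + 1) = (3)²·7.2 = 64.8
E[(3Y + 1)²] = Var((3Y + 1)) + (E[(3Y + 1)])² = 64.8 + (-23)² = 593.8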